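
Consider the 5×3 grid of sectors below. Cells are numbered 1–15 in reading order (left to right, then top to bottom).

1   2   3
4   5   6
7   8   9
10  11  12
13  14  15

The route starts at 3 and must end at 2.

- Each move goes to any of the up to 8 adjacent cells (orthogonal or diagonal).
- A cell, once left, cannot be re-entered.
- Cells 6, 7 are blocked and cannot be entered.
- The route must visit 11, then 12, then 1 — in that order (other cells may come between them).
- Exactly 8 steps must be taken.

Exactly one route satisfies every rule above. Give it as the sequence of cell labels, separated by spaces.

The waypoints must appear in the order 11, 12, 1, with no cell reused.
Route from 3: down-left to 5, down-right to 9, down-left to 11, right to 12, 2× up-left (reaching 4), up to 1, right to 2 — 8 moves in all.
Check: order respected (11 at step 3, 12 at step 4, 1 at step 7); 8 moves as required.

3 5 9 11 12 8 4 1 2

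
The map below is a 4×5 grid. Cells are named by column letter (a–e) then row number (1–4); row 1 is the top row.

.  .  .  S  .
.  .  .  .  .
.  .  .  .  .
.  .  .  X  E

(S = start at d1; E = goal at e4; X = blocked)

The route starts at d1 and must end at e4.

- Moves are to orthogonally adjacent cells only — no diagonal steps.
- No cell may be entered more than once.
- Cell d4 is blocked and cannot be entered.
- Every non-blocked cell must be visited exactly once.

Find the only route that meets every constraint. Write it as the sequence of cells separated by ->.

Need to visit all 19 open cells exactly once, starting at d1 and ending at e4.
Route from d1: right to e1, down to e2, 2× left (reaching c2), up to c1, 2× left (reaching a1), down to a2, right to b2, down to b3, left to a3, down to a4, 2× right (reaching c4), up to c3, 2× right (reaching e3), down to e4 — 18 moves in all.
Check: all 19 open cells covered.

d1 -> e1 -> e2 -> d2 -> c2 -> c1 -> b1 -> a1 -> a2 -> b2 -> b3 -> a3 -> a4 -> b4 -> c4 -> c3 -> d3 -> e3 -> e4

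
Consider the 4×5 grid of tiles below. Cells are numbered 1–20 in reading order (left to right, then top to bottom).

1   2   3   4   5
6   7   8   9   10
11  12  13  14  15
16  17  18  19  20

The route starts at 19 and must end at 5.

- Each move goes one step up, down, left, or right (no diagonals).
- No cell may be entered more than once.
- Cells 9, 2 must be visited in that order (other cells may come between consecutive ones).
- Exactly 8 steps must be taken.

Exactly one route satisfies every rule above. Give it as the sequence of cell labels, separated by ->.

The waypoints must appear in the order 9, 2, with no cell reused.
Route from 19: up 2 to 9, left 2 to 7, up 1 to 2, right 3 to 5 — 8 moves in all.
Check: order respected (9 at step 2, 2 at step 5); 8 moves as required.

19 -> 14 -> 9 -> 8 -> 7 -> 2 -> 3 -> 4 -> 5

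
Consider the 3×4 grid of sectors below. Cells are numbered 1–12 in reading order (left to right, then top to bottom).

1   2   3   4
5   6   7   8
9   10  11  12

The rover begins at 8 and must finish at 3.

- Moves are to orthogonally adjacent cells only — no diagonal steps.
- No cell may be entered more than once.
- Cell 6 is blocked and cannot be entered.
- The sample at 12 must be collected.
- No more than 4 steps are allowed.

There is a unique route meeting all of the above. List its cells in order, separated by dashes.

8 - 12 - 11 - 7 - 3

Any route must reach 12 and still end at 3 within 4 moves, so the order of the required stops is forced.
Route from 8: down 1 to 12, left 1 to 11, up 2 to 3 — 4 moves in all.
Check: all required cells visited; 4 ≤ 4 moves.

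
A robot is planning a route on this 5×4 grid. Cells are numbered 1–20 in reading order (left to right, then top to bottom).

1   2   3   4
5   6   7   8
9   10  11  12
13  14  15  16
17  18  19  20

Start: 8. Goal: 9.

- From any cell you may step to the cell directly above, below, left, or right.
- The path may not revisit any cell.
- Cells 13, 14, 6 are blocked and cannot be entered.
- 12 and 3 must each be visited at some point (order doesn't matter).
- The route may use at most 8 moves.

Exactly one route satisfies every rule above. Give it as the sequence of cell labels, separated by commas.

The 8-move cap with required stops at 12, 3 leaves no slack for detours.
Route from 8: down 1 to 12, left 1 to 11, up 2 to 3, left 2 to 1, down 2 to 9 — 8 moves in all.
Check: all required cells visited; 8 ≤ 8 moves.

8, 12, 11, 7, 3, 2, 1, 5, 9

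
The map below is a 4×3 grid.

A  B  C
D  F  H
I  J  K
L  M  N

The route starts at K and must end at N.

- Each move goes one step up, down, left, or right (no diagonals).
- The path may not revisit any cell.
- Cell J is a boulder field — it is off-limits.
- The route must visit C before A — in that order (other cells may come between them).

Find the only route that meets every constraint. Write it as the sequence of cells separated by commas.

The waypoints must appear in the order C, A, with no cell reused.
Route from K: up 2 to C, left 2 to A, down 3 to L, right 2 to N — 9 moves in all.
Check: order respected (C at step 2, A at step 4).

K, H, C, B, A, D, I, L, M, N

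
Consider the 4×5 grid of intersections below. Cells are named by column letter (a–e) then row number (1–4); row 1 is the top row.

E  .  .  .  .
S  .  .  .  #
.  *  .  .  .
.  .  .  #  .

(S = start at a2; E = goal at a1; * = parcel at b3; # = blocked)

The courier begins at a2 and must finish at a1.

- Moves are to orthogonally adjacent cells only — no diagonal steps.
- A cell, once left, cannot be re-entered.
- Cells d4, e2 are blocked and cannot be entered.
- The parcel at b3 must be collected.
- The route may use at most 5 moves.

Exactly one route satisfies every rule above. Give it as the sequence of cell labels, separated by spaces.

Any route must reach b3 and still end at a1 within 5 moves, so the order of the required stops is forced.
Route from a2: down to a3, right to b3, 2× up (reaching b1), left to a1 — 5 moves in all.
Check: all required cells visited; 5 ≤ 5 moves.

a2 a3 b3 b2 b1 a1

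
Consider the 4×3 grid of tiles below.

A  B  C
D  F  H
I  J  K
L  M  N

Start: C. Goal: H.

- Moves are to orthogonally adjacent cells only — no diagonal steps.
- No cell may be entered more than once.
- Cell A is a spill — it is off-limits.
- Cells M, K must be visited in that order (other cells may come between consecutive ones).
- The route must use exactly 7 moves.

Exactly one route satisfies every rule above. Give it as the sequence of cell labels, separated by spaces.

The waypoints must appear in the order M, K, with no cell reused.
Route from C: left 1 to B, down 3 to M, right 1 to N, up 2 to H — 7 moves in all.
Check: order respected (M at step 4, K at step 6); 7 moves as required.

C B F J M N K H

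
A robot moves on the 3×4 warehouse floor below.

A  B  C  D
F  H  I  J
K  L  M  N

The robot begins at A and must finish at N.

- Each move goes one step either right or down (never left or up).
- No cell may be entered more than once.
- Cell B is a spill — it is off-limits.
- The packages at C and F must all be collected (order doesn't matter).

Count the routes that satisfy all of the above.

A right/down-only route from A to N makes exactly 2 down-moves and 3 right-moves in some order.
With no other constraints that would be C(5,2) = 10 routes.
F is below but to the left of C: going C → F would need a leftward move and F → C an upward move, so no right/down-only route can visit both required cells.
No route satisfies every constraint, so the count is 0.

0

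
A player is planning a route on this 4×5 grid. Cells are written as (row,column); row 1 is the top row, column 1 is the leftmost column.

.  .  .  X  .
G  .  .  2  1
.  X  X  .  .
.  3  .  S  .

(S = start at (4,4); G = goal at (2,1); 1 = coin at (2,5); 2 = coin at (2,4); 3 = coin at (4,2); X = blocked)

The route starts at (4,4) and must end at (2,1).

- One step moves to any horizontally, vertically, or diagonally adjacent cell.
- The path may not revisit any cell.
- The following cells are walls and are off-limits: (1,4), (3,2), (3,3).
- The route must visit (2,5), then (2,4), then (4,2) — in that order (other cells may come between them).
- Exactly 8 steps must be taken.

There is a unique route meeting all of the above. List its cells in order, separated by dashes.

(4,4) - (3,5) - (2,5) - (2,4) - (3,4) - (4,3) - (4,2) - (3,1) - (2,1)

The waypoints must appear in the order (2,5), (2,4), (4,2), with no cell reused.
Route from (4,4): up-right 1 to (3,5), up 1 to (2,5), left 1 to (2,4), down 1 to (3,4), down-left 1 to (4,3), left 1 to (4,2), up-left 1 to (3,1), up 1 to (2,1) — 8 moves in all.
Check: order respected (1 at step 2, 2 at step 3, 3 at step 6); 8 moves as required.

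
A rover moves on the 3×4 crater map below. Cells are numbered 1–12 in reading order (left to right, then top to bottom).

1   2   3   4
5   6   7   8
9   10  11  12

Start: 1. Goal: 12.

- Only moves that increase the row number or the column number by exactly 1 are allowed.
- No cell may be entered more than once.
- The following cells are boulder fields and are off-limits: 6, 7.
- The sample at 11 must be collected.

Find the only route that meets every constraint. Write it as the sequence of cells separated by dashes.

Moves only go right or down, so the column and row indices never decrease.
Route from 1: 2× down (reaching 9), 3× right (reaching 12) — 5 moves in all.
Check: all required cells visited.

1 - 5 - 9 - 10 - 11 - 12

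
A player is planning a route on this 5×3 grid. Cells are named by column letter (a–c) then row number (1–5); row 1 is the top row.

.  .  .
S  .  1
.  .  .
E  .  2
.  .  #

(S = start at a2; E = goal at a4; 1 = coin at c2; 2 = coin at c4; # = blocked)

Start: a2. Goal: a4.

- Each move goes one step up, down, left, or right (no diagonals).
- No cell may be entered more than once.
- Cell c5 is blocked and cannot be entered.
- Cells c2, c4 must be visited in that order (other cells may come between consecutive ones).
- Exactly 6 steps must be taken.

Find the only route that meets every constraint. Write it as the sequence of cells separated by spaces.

a2 b2 c2 c3 c4 b4 a4

The waypoints must appear in the order c2, c4, with no cell reused.
Route from a2: right 2 to c2, down 2 to c4, left 2 to a4 — 6 moves in all.
Check: order respected (1 at step 2, 2 at step 4); 6 moves as required.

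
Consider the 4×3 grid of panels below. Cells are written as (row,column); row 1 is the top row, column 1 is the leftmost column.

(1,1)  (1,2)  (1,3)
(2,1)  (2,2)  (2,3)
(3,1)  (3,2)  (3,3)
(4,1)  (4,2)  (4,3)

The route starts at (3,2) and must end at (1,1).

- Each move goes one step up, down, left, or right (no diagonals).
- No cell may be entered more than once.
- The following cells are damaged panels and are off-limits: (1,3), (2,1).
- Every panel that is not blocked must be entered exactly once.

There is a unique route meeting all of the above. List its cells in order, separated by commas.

Need to visit all 10 open cells exactly once, starting at (3,2) and ending at (1,1).
Route from (3,2): left to (3,1), down to (4,1), 2× right (reaching (4,3)), 2× up (reaching (2,3)), left to (2,2), up to (1,2), left to (1,1) — 9 moves in all.
Check: all 10 open cells covered.

(3,2), (3,1), (4,1), (4,2), (4,3), (3,3), (2,3), (2,2), (1,2), (1,1)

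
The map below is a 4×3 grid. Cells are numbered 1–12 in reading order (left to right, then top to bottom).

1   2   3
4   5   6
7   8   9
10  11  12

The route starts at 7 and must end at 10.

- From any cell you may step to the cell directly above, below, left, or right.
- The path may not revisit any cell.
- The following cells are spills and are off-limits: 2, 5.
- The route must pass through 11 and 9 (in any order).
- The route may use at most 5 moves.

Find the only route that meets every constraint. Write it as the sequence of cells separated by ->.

Any route must reach 11 and 9 and still end at 10 within 5 moves, so the order of the required stops is forced.
Route from 7: 2× right (reaching 9), down to 12, 2× left (reaching 10) — 5 moves in all.
Check: all required cells visited; 5 ≤ 5 moves.

7 -> 8 -> 9 -> 12 -> 11 -> 10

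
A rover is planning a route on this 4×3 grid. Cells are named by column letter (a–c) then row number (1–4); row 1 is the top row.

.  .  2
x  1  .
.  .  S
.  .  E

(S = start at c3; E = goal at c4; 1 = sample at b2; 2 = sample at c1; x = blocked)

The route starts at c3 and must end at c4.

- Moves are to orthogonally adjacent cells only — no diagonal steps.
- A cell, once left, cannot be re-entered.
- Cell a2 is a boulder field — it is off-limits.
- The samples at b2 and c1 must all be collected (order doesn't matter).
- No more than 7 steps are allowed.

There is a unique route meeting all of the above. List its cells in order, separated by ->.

c3 -> c2 -> c1 -> b1 -> b2 -> b3 -> b4 -> c4

The 7-move cap with required stops at b2, c1 leaves no slack for detours.
Route from c3: 2× up (reaching c1), left to b1, 3× down (reaching b4), right to c4 — 7 moves in all.
Check: all required cells visited; 7 ≤ 7 moves.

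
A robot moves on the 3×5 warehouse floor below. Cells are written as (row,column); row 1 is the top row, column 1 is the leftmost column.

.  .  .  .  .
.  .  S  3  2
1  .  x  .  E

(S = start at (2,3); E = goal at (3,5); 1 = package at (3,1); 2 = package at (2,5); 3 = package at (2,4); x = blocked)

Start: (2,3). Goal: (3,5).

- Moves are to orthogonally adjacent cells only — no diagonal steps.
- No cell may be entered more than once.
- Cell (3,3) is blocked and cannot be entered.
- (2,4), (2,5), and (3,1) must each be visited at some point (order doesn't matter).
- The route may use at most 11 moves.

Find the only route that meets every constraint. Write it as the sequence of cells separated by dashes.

The 11-move cap with required stops at (2,4), (2,5), (3,1) leaves no slack for detours.
Route from (2,3): left 1 to (2,2), down 1 to (3,2), left 1 to (3,1), up 2 to (1,1), right 3 to (1,4), down 1 to (2,4), right 1 to (2,5), down 1 to (3,5) — 11 moves in all.
Check: all required cells visited; 11 ≤ 11 moves.

(2,3) - (2,2) - (3,2) - (3,1) - (2,1) - (1,1) - (1,2) - (1,3) - (1,4) - (2,4) - (2,5) - (3,5)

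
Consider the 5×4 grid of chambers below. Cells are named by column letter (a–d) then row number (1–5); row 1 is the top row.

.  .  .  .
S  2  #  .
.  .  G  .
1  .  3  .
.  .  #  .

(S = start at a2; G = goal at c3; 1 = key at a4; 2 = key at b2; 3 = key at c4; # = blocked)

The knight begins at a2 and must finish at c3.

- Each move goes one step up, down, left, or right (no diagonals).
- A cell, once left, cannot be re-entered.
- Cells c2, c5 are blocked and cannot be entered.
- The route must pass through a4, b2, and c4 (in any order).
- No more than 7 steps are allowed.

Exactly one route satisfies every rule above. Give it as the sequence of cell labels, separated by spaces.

a2 b2 b3 a3 a4 b4 c4 c3

Any route must reach a4, b2, and c4 and still end at c3 within 7 moves, so the order of the required stops is forced.
Route from a2: right 1 to b2, down 1 to b3, left 1 to a3, down 1 to a4, right 2 to c4, up 1 to c3 — 7 moves in all.
Check: all required cells visited; 7 ≤ 7 moves.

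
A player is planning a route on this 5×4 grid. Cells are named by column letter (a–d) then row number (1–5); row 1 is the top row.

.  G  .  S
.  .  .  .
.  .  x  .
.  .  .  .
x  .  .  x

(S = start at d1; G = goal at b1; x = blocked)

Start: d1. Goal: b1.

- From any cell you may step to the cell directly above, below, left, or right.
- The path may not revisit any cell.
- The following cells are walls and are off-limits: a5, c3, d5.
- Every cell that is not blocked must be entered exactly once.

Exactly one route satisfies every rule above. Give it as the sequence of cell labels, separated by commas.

d1, c1, c2, d2, d3, d4, c4, c5, b5, b4, a4, a3, b3, b2, a2, a1, b1

Need to visit all 17 open cells exactly once, starting at d1 and ending at b1.
Route from d1: left to c1, down to c2, right to d2, 2× down (reaching d4), left to c4, down to c5, left to b5, up to b4, left to a4, up to a3, right to b3, up to b2, left to a2, up to a1, right to b1 — 16 moves in all.
Check: all 17 open cells covered.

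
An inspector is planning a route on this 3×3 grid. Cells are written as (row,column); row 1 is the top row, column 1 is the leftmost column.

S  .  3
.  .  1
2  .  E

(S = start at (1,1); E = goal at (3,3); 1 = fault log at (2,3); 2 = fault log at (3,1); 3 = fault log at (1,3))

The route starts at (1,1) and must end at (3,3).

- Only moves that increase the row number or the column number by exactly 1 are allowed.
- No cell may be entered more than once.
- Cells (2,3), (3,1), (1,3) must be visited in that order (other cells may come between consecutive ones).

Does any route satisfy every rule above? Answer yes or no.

no

(3,1) lies to the left of (2,3), so going from (2,3) to (3,1) would need a leftward move — but moves only go right/down, so (2,3) cannot be visited before (3,1).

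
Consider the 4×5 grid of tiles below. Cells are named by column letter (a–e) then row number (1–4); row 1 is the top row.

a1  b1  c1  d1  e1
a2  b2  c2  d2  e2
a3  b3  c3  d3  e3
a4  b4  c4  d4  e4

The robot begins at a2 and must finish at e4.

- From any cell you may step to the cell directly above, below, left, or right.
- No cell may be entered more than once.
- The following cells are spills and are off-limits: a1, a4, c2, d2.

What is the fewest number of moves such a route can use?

6

The Manhattan distance from a2 to e4 is |2−4| + |1−5| = 6, so at least 6 moves are needed.
A route of 6 moves achieves this: a2 → a3 → b3 → b4 → c4 → d4 → e4.
Since 6 matches the lower bound, it is optimal.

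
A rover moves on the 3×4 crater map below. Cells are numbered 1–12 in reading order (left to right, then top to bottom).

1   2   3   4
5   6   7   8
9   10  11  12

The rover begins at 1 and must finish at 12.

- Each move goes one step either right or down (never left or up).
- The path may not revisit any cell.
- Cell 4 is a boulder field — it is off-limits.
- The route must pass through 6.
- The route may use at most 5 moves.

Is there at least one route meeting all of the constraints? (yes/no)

yes

One route that works: 1 → 5 → 6 → 10 → 11 → 12.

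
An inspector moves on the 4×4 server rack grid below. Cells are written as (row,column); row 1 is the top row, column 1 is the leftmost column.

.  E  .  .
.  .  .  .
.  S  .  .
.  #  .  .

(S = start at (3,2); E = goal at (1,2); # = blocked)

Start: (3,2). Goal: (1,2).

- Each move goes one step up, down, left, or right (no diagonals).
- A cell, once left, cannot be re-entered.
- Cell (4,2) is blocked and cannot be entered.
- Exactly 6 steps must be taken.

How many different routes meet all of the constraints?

7

Need simple routes of exactly 6 moves from (3,2) to (1,2) (Manhattan distance 2, so 2 moves are spent on a detour and 2 undoing it).
Enumerating: (3,2) (2,2) (2,3) (2,4) (1,4) (1,3) (1,2) | (3,2) (3,1) (2,1) (2,2) (2,3) (1,3) (1,2) | (3,2) (3,3) (2,3) (2,2) (2,1) (1,1) (1,2) | (3,2) (3,3) (2,3) (2,4) (1,4) (1,3) (1,2) | (3,2) (3,3) (3,4) (2,4) (1,4) (1,3) (1,2) | (3,2) (3,3) (3,4) (2,4) (2,3) (1,3) (1,2) | (3,2) (3,3) (3,4) (2,4) (2,3) (2,2) (1,2).
That gives 7 routes.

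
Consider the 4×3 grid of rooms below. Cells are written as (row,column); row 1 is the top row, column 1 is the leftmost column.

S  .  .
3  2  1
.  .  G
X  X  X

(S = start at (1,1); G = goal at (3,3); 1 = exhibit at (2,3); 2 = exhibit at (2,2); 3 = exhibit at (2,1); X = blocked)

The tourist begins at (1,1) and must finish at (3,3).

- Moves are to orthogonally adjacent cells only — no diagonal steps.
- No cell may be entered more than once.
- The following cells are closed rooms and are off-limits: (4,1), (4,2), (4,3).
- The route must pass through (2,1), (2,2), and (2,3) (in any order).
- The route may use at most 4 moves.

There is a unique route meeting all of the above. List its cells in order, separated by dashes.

Any route must reach (2,1), (2,2), and (2,3) and still end at (3,3) within 4 moves, so the order of the required stops is forced.
Route from (1,1): down to (2,1), 2× right (reaching (2,3)), down to (3,3) — 4 moves in all.
Check: all required cells visited; 4 ≤ 4 moves.

(1,1) - (2,1) - (2,2) - (2,3) - (3,3)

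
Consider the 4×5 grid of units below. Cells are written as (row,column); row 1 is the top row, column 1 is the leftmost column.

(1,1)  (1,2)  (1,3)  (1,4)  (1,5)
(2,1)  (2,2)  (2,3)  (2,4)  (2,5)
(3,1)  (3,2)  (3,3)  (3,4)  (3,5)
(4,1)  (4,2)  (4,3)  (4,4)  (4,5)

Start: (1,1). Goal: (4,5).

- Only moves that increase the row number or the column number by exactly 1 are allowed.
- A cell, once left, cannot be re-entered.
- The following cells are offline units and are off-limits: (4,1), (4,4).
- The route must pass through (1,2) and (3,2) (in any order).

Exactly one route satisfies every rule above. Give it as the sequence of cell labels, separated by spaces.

(1,1) (1,2) (2,2) (3,2) (3,3) (3,4) (3,5) (4,5)

Moves only go right or down, so the column and row indices never decrease.
Route from (1,1): right 1 to (1,2), down 2 to (3,2), right 3 to (3,5), down 1 to (4,5) — 7 moves in all.
Check: all required cells visited.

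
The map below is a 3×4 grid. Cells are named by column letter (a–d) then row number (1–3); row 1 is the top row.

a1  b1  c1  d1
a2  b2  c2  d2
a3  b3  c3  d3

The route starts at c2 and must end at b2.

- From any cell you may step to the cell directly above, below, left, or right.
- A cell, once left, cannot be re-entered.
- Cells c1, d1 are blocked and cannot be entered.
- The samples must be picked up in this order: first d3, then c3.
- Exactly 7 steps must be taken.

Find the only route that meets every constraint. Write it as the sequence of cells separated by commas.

c2, d2, d3, c3, b3, a3, a2, b2

The waypoints must appear in the order d3, c3, with no cell reused.
Route from c2: right 1 to d2, down 1 to d3, left 3 to a3, up 1 to a2, right 1 to b2 — 7 moves in all.
Check: order respected (d3 at step 2, c3 at step 3); 7 moves as required.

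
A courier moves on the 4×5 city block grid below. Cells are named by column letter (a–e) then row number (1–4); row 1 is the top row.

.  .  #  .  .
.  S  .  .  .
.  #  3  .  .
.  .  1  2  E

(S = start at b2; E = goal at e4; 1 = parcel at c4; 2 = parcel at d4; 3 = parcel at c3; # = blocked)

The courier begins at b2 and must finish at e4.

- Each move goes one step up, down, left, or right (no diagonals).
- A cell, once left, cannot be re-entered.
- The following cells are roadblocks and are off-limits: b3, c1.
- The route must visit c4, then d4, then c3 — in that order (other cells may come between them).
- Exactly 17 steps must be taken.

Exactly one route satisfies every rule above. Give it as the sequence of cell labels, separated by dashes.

The waypoints must appear in the order c4, d4, c3, with no cell reused.
Route from b2: up to b1, left to a1, 3× down (reaching a4), 3× right (reaching d4), up to d3, left to c3, up to c2, right to d2, up to d1, right to e1, 3× down (reaching e4) — 17 moves in all.
Check: order respected (1 at step 7, 2 at step 8, 3 at step 10); 17 moves as required.

b2 - b1 - a1 - a2 - a3 - a4 - b4 - c4 - d4 - d3 - c3 - c2 - d2 - d1 - e1 - e2 - e3 - e4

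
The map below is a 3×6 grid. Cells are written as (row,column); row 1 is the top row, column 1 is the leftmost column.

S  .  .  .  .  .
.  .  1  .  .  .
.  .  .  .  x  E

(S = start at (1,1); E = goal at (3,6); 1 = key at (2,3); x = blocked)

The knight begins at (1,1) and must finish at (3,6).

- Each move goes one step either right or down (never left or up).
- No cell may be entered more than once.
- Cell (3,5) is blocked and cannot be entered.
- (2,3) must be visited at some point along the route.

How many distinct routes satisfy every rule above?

3

A right/down-only route from (1,1) to (3,6) makes exactly 2 down-moves and 5 right-moves in some order.
With no other constraints that would be C(7,2) = 21 routes.
Split at (2,3) and multiply the segment counts (each segment already excludes blocked cells): (1,1)→(2,3): 3; (2,3)→(3,6): 1; product = 3.
That gives 3 routes.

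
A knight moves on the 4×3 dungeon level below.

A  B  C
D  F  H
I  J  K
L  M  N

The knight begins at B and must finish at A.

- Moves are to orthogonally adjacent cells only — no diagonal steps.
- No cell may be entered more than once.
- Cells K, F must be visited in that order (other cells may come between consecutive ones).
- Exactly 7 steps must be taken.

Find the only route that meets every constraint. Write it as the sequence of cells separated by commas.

The waypoints must appear in the order K, F, with no cell reused.
Route from B: right to C, 2× down (reaching K), left to J, up to F, left to D, up to A — 7 moves in all.
Check: order respected (K at step 3, F at step 5); 7 moves as required.

B, C, H, K, J, F, D, A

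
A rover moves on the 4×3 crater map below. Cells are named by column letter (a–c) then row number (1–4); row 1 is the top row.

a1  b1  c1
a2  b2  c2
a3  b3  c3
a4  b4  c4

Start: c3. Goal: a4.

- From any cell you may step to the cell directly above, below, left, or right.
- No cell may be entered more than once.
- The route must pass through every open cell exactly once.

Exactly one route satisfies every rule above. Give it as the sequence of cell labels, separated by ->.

Need to visit all 12 open cells exactly once, starting at c3 and ending at a4.
Cell a1 has only two open neighbours (a2 and b1), so the path must pass straight through it: one of those is the cell it's entered from and the other is where it exits.
Route from c3: down 1 to c4, left 1 to b4, up 2 to b2, right 1 to c2, up 1 to c1, left 2 to a1, down 3 to a4 — 11 moves in all.
Check: all 12 open cells covered.

c3 -> c4 -> b4 -> b3 -> b2 -> c2 -> c1 -> b1 -> a1 -> a2 -> a3 -> a4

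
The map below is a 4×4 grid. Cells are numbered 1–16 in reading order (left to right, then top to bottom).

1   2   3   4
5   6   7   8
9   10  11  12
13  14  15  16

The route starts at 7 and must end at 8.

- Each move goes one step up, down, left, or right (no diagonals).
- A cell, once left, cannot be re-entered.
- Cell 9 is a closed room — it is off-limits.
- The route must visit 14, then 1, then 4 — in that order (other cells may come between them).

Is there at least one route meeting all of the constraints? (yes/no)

One route that works: 7 → 11 → 15 → 14 → 10 → 6 → 5 → 1 → 2 → 3 → 4 → 8.

yes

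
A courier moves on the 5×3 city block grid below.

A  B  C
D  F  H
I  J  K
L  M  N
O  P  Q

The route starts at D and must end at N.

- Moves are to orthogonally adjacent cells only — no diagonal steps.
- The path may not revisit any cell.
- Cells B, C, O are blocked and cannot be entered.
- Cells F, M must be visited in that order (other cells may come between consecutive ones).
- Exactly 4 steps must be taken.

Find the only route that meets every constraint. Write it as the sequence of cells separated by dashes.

D - F - J - M - N

The waypoints must appear in the order F, M, with no cell reused.
Route from D: right to F, 2× down (reaching M), right to N — 4 moves in all.
Check: order respected (F at step 1, M at step 3); 4 moves as required.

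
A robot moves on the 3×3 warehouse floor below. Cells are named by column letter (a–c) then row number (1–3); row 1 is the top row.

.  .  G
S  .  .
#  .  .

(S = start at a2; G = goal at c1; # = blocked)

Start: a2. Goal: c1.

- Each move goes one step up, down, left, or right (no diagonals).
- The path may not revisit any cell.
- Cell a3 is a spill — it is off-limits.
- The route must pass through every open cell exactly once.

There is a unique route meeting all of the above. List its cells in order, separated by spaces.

a2 a1 b1 b2 b3 c3 c2 c1

Need to visit all 8 open cells exactly once, starting at a2 and ending at c1.
Cell b3 has only two open neighbours (b2 and c3), so the path must pass straight through it: one of those is the cell it's entered from and the other is where it exits.
Route from a2: up 1 to a1, right 1 to b1, down 2 to b3, right 1 to c3, up 2 to c1 — 7 moves in all.
Check: all 8 open cells covered.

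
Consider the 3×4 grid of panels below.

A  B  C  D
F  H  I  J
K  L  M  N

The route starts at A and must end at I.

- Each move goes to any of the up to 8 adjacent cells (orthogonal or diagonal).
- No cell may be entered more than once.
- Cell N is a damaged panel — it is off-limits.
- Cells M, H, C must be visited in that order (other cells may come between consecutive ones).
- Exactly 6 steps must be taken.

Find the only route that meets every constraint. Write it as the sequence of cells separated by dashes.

The waypoints must appear in the order M, H, C, with no cell reused.
Route from A: down 1 to F, down-right 1 to L, right 1 to M, up-left 1 to H, up-right 1 to C, down 1 to I — 6 moves in all.
Check: order respected (M at step 3, H at step 4, C at step 5); 6 moves as required.

A - F - L - M - H - C - I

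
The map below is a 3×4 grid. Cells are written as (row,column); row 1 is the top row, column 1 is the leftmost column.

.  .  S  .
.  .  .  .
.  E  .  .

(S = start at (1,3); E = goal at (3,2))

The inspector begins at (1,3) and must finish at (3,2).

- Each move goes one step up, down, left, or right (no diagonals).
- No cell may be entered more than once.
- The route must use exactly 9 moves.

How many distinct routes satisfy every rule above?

Need simple routes of exactly 9 moves from (1,3) to (3,2) (Manhattan distance 3, so 3 moves are spent on a detour and 3 undoing it).
Enumerating: (1,3) (1,2) (1,1) (2,1) (2,2) (2,3) (2,4) (3,4) (3,3) (3,2) | (1,3) (1,4) (2,4) (3,4) (3,3) (2,3) (2,2) (2,1) (3,1) (3,2) | (1,3) (1,4) (2,4) (2,3) (2,2) (1,2) (1,1) (2,1) (3,1) (3,2).
That gives 3 routes.

3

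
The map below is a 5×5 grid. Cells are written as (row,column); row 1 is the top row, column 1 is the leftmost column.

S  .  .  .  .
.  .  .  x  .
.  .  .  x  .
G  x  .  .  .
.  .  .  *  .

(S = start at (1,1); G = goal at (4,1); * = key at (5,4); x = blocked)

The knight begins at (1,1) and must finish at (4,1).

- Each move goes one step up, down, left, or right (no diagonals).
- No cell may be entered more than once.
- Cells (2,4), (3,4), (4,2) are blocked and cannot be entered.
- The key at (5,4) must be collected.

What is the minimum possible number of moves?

11

Any route passes through (5,4) somewhere between (1,1) and (4,1). Summing Manhattan distances along the two legs ((1,1) → (5,4) → (4,1)) gives a lower bound of 7 + 4 = 11 moves.
A route of 11 moves achieves this: (1,1) → (2,1) → (3,1) → (3,2) → (3,3) → (4,3) → (4,4) → (5,4) → (5,3) → (5,2) → (5,1) → (4,1).
Since 11 matches the lower bound, it is optimal.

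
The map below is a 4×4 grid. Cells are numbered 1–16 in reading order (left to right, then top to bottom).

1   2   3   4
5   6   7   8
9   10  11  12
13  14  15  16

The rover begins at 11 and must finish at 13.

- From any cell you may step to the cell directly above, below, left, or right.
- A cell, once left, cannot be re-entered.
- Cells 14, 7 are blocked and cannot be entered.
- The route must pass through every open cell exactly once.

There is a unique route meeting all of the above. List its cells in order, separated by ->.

11 -> 15 -> 16 -> 12 -> 8 -> 4 -> 3 -> 2 -> 1 -> 5 -> 6 -> 10 -> 9 -> 13

Need to visit all 14 open cells exactly once, starting at 11 and ending at 13.
Cell 1 has only two open neighbours (5 and 2), so the path must pass straight through it: one of those is the cell it's entered from and the other is where it exits.
Route from 11: down 1 to 15, right 1 to 16, up 3 to 4, left 3 to 1, down 1 to 5, right 1 to 6, down 1 to 10, left 1 to 9, down 1 to 13 — 13 moves in all.
Check: all 14 open cells covered.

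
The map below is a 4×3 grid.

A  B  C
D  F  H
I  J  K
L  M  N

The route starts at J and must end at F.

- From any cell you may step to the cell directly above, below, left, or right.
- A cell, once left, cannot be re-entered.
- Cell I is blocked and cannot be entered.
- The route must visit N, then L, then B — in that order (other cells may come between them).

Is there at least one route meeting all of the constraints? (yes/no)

L must be visited but has only one open neighbour (M), and it is neither the start nor the goal — the route would have to enter and leave through M, re-entering it.

no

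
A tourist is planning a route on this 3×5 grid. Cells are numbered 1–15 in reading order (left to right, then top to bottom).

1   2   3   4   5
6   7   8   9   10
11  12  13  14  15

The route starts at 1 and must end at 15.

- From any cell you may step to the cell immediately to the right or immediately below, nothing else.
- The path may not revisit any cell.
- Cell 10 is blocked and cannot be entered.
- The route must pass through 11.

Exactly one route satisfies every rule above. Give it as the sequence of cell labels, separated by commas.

1, 6, 11, 12, 13, 14, 15

Moves only go right or down, so the column and row indices never decrease.
Route from 1: 2× down (reaching 11), 4× right (reaching 15) — 6 moves in all.
Check: all required cells visited.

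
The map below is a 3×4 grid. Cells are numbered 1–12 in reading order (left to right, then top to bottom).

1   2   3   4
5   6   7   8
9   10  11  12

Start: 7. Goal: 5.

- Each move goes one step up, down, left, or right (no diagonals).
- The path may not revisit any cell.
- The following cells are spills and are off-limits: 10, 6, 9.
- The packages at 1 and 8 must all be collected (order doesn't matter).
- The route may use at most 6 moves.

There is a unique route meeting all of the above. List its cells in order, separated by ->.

The budget equals the shortest possible length, so every move has to be on a shortest route through the required cells.
Route from 7: right to 8, up to 4, 3× left (reaching 1), down to 5 — 6 moves in all.
Check: all required cells visited; 6 ≤ 6 moves.

7 -> 8 -> 4 -> 3 -> 2 -> 1 -> 5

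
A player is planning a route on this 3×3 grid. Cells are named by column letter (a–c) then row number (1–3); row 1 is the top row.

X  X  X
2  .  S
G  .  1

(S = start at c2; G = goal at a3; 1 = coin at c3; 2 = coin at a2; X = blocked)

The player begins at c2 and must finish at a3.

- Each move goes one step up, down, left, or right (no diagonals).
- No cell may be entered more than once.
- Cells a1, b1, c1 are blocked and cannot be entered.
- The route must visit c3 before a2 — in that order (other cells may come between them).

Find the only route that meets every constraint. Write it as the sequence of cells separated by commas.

The waypoints must appear in the order c3, a2, with no cell reused.
Route from c2: down 1 to c3, left 1 to b3, up 1 to b2, left 1 to a2, down 1 to a3 — 5 moves in all.
Check: order respected (1 at step 1, 2 at step 4).

c2, c3, b3, b2, a2, a3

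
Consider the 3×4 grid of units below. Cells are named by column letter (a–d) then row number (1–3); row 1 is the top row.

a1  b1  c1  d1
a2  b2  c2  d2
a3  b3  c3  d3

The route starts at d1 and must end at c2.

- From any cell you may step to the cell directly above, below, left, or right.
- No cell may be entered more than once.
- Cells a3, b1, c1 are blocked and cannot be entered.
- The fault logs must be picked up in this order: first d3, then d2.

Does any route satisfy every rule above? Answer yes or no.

Ignoring the required order, 2 revisit-free routes from d1 to c2 pass through all of d3 and d2; the waypoint orders that occur are d2 → d3 (2) — never d3 → d2.

no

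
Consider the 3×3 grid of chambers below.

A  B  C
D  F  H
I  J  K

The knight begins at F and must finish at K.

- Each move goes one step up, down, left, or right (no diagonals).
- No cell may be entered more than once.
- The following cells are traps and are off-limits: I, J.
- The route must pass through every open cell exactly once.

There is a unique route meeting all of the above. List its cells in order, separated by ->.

Need to visit all 7 open cells exactly once, starting at F and ending at K.
Cell C has only two open neighbours (H and B), so the path must pass straight through it: one of those is the cell it's entered from and the other is where it exits.
Route from F: left to D, up to A, 2× right (reaching C), 2× down (reaching K) — 6 moves in all.
Check: all 7 open cells covered.

F -> D -> A -> B -> C -> H -> K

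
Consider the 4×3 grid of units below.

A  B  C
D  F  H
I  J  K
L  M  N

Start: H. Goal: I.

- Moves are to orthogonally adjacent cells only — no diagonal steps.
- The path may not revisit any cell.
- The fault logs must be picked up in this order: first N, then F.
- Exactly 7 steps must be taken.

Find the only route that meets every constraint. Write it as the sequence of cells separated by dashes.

H - K - N - M - J - F - D - I

The waypoints must appear in the order N, F, with no cell reused.
Route from H: down 2 to N, left 1 to M, up 2 to F, left 1 to D, down 1 to I — 7 moves in all.
Check: order respected (N at step 2, F at step 5); 7 moves as required.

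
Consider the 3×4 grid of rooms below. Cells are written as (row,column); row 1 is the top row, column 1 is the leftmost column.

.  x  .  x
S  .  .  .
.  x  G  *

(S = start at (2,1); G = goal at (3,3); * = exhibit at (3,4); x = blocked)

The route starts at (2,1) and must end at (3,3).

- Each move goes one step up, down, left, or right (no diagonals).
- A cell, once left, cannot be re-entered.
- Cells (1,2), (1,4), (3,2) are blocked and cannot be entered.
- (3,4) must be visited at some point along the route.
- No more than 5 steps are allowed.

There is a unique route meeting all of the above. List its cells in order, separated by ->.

The budget equals the shortest possible length, so every move has to be on a shortest route through the required cells.
Route from (2,1): right 3 to (2,4), down 1 to (3,4), left 1 to (3,3) — 5 moves in all.
Check: all required cells visited; 5 ≤ 5 moves.

(2,1) -> (2,2) -> (2,3) -> (2,4) -> (3,4) -> (3,3)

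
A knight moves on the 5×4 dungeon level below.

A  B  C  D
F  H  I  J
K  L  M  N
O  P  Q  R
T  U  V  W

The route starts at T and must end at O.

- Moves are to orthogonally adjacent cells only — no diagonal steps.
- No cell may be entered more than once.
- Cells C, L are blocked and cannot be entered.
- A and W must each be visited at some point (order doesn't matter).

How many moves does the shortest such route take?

Any route passes through A and W in some order between T and O. Summing Manhattan distances along each leg and taking the cheapest ordering (T → W → A → O) gives a lower bound of 3 + 7 + 3 = 13 moves.
A route of 13 moves achieves this: T → U → V → W → R → N → J → I → H → B → A → F → K → O.
Since 13 matches the lower bound, it is optimal.

13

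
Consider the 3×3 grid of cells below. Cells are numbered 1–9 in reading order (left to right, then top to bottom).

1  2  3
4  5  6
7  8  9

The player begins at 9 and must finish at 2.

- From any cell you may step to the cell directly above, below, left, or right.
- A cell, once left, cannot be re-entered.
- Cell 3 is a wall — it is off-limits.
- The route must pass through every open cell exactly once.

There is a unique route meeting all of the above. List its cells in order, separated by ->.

Need to visit all 8 open cells exactly once, starting at 9 and ending at 2.
Cell 7 has only two open neighbours (4 and 8), so the path must pass straight through it: one of those is the cell it's entered from and the other is where it exits.
Route from 9: up 1 to 6, left 1 to 5, down 1 to 8, left 1 to 7, up 2 to 1, right 1 to 2 — 7 moves in all.
Check: all 8 open cells covered.

9 -> 6 -> 5 -> 8 -> 7 -> 4 -> 1 -> 2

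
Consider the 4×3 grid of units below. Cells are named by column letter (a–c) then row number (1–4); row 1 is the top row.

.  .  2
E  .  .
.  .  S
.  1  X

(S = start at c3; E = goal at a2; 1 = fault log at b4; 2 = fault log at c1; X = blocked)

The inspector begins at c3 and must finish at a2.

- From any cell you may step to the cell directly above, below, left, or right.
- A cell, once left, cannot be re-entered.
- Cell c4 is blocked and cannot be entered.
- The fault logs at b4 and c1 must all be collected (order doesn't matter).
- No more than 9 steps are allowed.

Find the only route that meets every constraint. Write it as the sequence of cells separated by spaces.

c3 c2 c1 b1 b2 b3 b4 a4 a3 a2

Any route must reach b4 and c1 and still end at a2 within 9 moves, so the order of the required stops is forced.
Route from c3: 2× up (reaching c1), left to b1, 3× down (reaching b4), left to a4, 2× up (reaching a2) — 9 moves in all.
Check: all required cells visited; 9 ≤ 9 moves.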